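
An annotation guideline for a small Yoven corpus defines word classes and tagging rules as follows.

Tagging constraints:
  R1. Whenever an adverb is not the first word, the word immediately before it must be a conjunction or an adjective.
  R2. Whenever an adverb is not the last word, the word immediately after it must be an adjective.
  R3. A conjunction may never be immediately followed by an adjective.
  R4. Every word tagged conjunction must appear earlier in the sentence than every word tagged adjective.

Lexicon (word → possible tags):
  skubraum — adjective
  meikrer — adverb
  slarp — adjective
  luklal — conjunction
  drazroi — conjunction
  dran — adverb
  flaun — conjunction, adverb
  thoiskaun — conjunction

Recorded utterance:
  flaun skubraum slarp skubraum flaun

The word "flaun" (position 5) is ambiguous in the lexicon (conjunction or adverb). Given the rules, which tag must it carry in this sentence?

adverb

Candidates per position — 1:flaun {conjunction,adverb}; 2:skubraum {adjective}; 3:slarp {adjective}; 4:skubraum {adjective}; 5:flaun {conjunction,adverb}.
At position 1, choosing conjunction makes rule 3 impossible to satisfy; hence adverb.
At position 5, choosing conjunction makes rule 4 impossible to satisfy; hence adverb.
So the tagging must be: adverb adjective adjective adjective adverb.
Check: rule 1 holds; rule 2 holds; rule 3 holds; rule 4 holds.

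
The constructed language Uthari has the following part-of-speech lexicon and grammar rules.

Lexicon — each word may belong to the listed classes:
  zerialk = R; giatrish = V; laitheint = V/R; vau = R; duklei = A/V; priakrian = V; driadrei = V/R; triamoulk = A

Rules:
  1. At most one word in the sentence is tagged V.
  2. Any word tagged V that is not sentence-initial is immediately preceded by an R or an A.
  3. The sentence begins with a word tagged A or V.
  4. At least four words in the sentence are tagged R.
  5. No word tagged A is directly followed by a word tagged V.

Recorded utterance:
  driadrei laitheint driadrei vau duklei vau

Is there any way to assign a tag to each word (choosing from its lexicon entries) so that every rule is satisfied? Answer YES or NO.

YES

Candidates per position — 1:driadrei {V,R}; 2:laitheint {V,R}; 3:driadrei {V,R}; 4:vau {R}; 5:duklei {A,V}; 6:vau {R}.
One satisfying assignment: V R R R A R.
Verifying each rule — rule 1 ✓; rule 2 ✓; rule 3 ✓; rule 4 ✓; rule 5 ✓.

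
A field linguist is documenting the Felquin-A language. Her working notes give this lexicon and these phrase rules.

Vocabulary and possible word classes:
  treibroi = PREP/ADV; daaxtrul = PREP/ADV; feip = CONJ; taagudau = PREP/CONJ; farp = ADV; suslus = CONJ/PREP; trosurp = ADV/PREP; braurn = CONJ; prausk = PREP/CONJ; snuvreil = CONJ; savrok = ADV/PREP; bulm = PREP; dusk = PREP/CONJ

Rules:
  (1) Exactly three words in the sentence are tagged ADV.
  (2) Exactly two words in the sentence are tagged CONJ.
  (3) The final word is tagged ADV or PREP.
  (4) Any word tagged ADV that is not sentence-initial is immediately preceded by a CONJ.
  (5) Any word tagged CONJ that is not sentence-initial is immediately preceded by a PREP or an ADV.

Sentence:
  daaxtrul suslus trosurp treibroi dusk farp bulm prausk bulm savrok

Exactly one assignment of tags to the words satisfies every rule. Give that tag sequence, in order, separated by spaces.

ADV CONJ ADV PREP CONJ ADV PREP PREP PREP PREP

Candidates per position — 1:daaxtrul {PREP,ADV}; 2:suslus {CONJ,PREP}; 3:trosurp {ADV,PREP}; 4:treibroi {PREP,ADV}; 5:dusk {PREP,CONJ}; 6:farp {ADV}; 7:bulm {PREP}; 8:prausk {PREP,CONJ}; 9:bulm {PREP}; 10:savrok {ADV,PREP}.
At position 4, choosing ADV makes rule 4 impossible to satisfy; hence PREP.
At position 5, choosing PREP makes rule 4 impossible to satisfy; hence CONJ.
At position 10, choosing ADV makes rule 4 impossible to satisfy; hence PREP.
At position 1, choosing PREP makes rule 1 impossible to satisfy; hence ADV.
At position 3, choosing PREP makes rule 1 impossible to satisfy; hence ADV.
At position 2, choosing PREP makes rule 4 impossible to satisfy; hence CONJ.
At position 8, choosing CONJ makes rule 2 impossible to satisfy; hence PREP.
The unique satisfying tagging is: ADV CONJ ADV PREP CONJ ADV PREP PREP PREP PREP.
Check: rule 1 ok; rule 2 ok; rule 3 ok; rule 4 ok; rule 5 ok.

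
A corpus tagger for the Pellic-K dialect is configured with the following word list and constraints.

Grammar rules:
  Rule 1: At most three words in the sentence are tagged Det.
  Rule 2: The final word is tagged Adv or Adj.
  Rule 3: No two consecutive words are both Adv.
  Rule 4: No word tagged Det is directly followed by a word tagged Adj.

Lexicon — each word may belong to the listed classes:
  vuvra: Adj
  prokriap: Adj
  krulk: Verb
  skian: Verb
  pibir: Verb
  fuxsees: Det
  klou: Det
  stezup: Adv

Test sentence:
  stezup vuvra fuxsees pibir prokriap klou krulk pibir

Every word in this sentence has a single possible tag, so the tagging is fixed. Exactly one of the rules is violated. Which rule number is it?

Fixed tagging: Adv Adj Det Verb Adj Det Verb Verb.
Applying the rules: R1 ✓, R2 ✗, R3 ✓, R4 ✓.
Only rule 2 fails.

2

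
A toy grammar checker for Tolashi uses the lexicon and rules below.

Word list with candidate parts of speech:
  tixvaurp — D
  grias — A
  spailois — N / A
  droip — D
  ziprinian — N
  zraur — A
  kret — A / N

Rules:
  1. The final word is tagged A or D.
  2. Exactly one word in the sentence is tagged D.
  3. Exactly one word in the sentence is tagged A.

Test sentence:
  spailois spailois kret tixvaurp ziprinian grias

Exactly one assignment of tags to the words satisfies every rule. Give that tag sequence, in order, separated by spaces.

Candidates per position — 1:spailois {N,A}; 2:spailois {N,A}; 3:kret {A,N}; 4:tixvaurp {D}; 5:ziprinian {N}; 6:grias {A}.
Position 1: A is ruled out by rule 3; that leaves N.
Position 2: A is ruled out by rule 3; that leaves N.
Position 3: A is ruled out by rule 3; that leaves N.
That leaves exactly one tagging: N N N D N A.
Checking: rule 1 satisfied; rule 2 satisfied; rule 3 satisfied.

N N N D N A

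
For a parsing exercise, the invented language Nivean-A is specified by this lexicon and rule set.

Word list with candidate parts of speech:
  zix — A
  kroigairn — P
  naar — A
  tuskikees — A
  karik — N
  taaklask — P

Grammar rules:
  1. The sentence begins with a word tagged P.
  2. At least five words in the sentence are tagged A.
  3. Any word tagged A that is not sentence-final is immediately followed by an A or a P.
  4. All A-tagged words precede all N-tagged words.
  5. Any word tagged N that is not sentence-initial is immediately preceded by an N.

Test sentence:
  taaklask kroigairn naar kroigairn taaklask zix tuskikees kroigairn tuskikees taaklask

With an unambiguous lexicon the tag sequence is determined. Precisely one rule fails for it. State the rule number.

Fixed tagging: P P A P P A A P A P.
Checking each rule: R1 holds, R2 violated, R3 holds, R4 holds, R5 holds.
Only rule 2 fails.

2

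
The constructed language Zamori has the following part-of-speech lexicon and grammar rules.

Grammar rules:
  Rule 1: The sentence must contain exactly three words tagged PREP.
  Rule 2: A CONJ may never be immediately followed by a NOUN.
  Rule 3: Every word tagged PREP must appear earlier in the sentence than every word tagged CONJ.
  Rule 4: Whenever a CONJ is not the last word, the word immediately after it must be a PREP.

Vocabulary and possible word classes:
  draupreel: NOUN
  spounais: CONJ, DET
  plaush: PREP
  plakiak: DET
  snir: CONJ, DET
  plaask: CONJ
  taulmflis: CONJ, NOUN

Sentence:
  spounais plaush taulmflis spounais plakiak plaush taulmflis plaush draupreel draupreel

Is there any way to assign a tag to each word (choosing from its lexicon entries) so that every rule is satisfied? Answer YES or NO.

YES

Candidates per position — 1:spounais {CONJ,DET}; 2:plaush {PREP}; 3:taulmflis {CONJ,NOUN}; 4:spounais {CONJ,DET}; 5:plakiak {DET}; 6:plaush {PREP}; 7:taulmflis {CONJ,NOUN}; 8:plaush {PREP}; 9:draupreel {NOUN}; 10:draupreel {NOUN}.
One satisfying assignment: DET PREP NOUN DET DET PREP NOUN PREP NOUN NOUN.
Check: rule 1 satisfied; rule 2 satisfied; rule 3 satisfied; rule 4 satisfied.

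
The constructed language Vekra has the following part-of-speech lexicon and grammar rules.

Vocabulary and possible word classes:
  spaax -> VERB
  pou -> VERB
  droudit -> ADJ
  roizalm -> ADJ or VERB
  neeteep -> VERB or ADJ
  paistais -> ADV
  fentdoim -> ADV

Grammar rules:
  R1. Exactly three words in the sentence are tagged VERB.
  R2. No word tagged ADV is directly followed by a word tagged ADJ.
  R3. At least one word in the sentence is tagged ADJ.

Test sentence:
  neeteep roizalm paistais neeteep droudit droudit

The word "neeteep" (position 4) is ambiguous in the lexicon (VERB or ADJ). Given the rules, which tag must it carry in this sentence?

VERB

Candidates per position — 1:neeteep {VERB,ADJ}; 2:roizalm {ADJ,VERB}; 3:paistais {ADV}; 4:neeteep {VERB,ADJ}; 5:droudit {ADJ}; 6:droudit {ADJ}.
If word 1 were ADJ, no tagging could satisfy rule 1; so word 1 is VERB.
If word 2 were ADJ, no tagging could satisfy rule 1; so word 2 is VERB.
If word 4 were ADJ, no tagging could satisfy rule 1; so word 4 is VERB.
That leaves exactly one tagging: VERB VERB ADV VERB ADJ ADJ.
Verifying each rule — rule 1 satisfied; rule 2 satisfied; rule 3 satisfied.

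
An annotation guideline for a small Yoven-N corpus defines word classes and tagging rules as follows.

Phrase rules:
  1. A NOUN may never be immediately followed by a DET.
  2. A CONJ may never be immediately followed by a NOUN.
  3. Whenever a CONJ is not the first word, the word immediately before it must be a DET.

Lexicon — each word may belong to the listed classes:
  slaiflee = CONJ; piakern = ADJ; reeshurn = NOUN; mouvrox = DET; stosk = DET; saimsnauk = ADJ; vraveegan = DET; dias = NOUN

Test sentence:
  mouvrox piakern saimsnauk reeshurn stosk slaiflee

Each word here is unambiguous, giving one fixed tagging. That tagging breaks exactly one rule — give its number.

1

Fixed tagging: DET ADJ ADJ NOUN DET CONJ.
Rule check: R1 fails, R2 ok, R3 ok.
Only rule 1 fails.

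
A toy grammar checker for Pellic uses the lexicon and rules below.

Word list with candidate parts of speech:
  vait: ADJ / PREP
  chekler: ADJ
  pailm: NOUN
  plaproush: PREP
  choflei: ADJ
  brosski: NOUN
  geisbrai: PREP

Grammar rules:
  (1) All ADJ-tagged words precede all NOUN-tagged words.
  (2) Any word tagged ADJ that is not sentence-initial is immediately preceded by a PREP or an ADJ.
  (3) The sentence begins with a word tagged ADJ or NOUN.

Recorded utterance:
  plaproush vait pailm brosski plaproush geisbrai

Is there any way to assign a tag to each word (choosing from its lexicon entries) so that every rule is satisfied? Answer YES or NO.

NO

Candidates per position — 1:plaproush {PREP}; 2:vait {ADJ,PREP}; 3:pailm {NOUN}; 4:brosski {NOUN}; 5:plaproush {PREP}; 6:geisbrai {PREP}.
Rule 3 cannot be satisfied by any choice of tags from the lexicon.
So there is no consistent tagging.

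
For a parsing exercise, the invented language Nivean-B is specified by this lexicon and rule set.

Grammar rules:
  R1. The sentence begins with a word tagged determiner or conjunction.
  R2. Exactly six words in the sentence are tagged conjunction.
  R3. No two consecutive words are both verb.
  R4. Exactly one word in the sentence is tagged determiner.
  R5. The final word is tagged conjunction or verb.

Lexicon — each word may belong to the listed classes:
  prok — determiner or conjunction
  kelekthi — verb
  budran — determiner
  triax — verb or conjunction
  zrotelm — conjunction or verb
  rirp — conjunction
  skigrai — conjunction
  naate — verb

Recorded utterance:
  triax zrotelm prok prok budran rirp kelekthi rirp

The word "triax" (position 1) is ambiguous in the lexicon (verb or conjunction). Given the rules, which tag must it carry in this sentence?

conjunction

Candidates per position — 1:triax {verb,conjunction}; 2:zrotelm {conjunction,verb}; 3:prok {determiner,conjunction}; 4:prok {determiner,conjunction}; 5:budran {determiner}; 6:rirp {conjunction}; 7:kelekthi {verb}; 8:rirp {conjunction}.
Word 1 cannot be verb — rule 1 would then fail for every completion. It is conjunction.
Word 2 cannot be verb — rule 2 would then fail for every completion. It is conjunction.
Word 3 cannot be determiner — rule 2 would then fail for every completion. It is conjunction.
Word 4 cannot be determiner — rule 2 would then fail for every completion. It is conjunction.
That leaves exactly one tagging: conjunction conjunction conjunction conjunction determiner conjunction verb conjunction.
Rule-by-rule: rule 1 holds; rule 2 holds; rule 3 holds; rule 4 holds; rule 5 holds.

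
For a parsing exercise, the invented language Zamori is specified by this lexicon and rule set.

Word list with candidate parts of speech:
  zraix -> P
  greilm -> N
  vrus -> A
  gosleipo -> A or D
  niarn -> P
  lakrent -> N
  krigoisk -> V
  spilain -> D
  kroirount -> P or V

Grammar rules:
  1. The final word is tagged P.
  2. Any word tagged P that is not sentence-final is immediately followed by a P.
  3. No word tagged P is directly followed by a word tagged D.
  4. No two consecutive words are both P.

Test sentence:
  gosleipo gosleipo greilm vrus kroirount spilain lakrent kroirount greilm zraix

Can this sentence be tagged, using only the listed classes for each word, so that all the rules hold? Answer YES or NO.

Candidates per position — 1:gosleipo {A,D}; 2:gosleipo {A,D}; 3:greilm {N}; 4:vrus {A}; 5:kroirount {P,V}; 6:spilain {D}; 7:lakrent {N}; 8:kroirount {P,V}; 9:greilm {N}; 10:zraix {P}.
One satisfying assignment: D D N A V D N V N P.
Checking: rule 1 ok; rule 2 ok; rule 3 ok; rule 4 ok.

YES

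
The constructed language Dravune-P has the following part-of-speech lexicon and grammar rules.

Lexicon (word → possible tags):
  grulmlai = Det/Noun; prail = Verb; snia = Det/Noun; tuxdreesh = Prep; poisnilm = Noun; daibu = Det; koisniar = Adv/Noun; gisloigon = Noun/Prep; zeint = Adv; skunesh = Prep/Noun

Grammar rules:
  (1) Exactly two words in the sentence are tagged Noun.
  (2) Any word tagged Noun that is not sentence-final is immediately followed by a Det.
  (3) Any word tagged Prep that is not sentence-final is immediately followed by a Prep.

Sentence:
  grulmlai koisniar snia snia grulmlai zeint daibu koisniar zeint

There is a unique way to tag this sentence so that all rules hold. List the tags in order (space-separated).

Det Noun Det Noun Det Adv Det Adv Adv

Candidates per position — 1:grulmlai {Det,Noun}; 2:koisniar {Adv,Noun}; 3:snia {Det,Noun}; 4:snia {Det,Noun}; 5:grulmlai {Det,Noun}; 6:zeint {Adv}; 7:daibu {Det}; 8:koisniar {Adv,Noun}; 9:zeint {Adv}.
At position 1, choosing Noun makes rule 2 impossible to satisfy; hence Det.
At position 5, choosing Noun makes rule 2 impossible to satisfy; hence Det.
At position 8, choosing Noun makes rule 2 impossible to satisfy; hence Adv.
The remaining ambiguous positions (2, 3, 4) are resolved jointly — only one combination satisfies every rule.
The only consistent sequence is: Det Noun Det Noun Det Adv Det Adv Adv.
Checking: rule 1 ok; rule 2 ok; rule 3 ok.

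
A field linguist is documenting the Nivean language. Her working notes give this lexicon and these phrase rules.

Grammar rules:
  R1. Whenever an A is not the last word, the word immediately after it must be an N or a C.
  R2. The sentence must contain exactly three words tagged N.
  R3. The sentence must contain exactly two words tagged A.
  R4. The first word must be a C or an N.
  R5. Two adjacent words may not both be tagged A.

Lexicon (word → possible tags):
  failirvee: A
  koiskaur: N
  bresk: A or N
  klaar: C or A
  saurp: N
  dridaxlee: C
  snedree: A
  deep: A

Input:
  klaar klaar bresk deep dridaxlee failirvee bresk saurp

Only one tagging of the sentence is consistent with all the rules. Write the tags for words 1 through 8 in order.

Candidates per position — 1:klaar {C,A}; 2:klaar {C,A}; 3:bresk {A,N}; 4:deep {A}; 5:dridaxlee {C}; 6:failirvee {A}; 7:bresk {A,N}; 8:saurp {N}.
Position 1: A is ruled out by rule 3; that leaves C.
Position 2: A is ruled out by rule 3; that leaves C.
Position 3: A is ruled out by rule 1; that leaves N.
Position 7: A is ruled out by rule 1; that leaves N.
That leaves exactly one tagging: C C N A C A N N.
Verifying each rule — rule 1 ok; rule 2 ok; rule 3 ok; rule 4 ok; rule 5 ok.

C C N A C A N N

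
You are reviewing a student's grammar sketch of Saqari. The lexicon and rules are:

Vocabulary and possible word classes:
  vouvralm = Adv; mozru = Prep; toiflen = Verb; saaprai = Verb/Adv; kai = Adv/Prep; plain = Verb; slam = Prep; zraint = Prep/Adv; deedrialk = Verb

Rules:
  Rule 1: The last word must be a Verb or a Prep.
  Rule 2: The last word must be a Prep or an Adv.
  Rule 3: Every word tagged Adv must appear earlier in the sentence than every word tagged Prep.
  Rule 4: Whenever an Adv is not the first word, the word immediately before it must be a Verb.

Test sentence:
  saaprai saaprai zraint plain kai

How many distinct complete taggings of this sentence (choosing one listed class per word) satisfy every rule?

Candidates per position — 1:saaprai {Verb,Adv}; 2:saaprai {Verb,Adv}; 3:zraint {Prep,Adv}; 4:plain {Verb}; 5:kai {Adv,Prep}.
There are 16 candidate sequences in total.
The sequences that satisfy every rule: Verb Verb Prep Verb Prep; Verb Verb Adv Verb Prep; Verb Adv Prep Verb Prep; Adv Verb Prep Verb Prep; Adv Verb Adv Verb Prep.
Count = 5.

5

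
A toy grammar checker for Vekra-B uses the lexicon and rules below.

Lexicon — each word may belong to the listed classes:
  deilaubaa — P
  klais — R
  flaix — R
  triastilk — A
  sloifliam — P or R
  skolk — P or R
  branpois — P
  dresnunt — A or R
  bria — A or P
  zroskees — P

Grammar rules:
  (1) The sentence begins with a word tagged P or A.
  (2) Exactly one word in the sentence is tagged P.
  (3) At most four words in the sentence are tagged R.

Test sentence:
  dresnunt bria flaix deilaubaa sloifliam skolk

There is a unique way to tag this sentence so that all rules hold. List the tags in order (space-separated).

Candidates per position — 1:dresnunt {A,R}; 2:bria {A,P}; 3:flaix {R}; 4:deilaubaa {P}; 5:sloifliam {P,R}; 6:skolk {P,R}.
Position 1: tagging it R would leave rule 1 unsatisfiable, so it must be A.
Position 2: tagging it P would leave rule 2 unsatisfiable, so it must be A.
Position 5: tagging it P would leave rule 2 unsatisfiable, so it must be R.
Position 6: tagging it P would leave rule 2 unsatisfiable, so it must be R.
The unique satisfying tagging is: A A R P R R.
Check: rule 1 holds; rule 2 holds; rule 3 holds.

A A R P R R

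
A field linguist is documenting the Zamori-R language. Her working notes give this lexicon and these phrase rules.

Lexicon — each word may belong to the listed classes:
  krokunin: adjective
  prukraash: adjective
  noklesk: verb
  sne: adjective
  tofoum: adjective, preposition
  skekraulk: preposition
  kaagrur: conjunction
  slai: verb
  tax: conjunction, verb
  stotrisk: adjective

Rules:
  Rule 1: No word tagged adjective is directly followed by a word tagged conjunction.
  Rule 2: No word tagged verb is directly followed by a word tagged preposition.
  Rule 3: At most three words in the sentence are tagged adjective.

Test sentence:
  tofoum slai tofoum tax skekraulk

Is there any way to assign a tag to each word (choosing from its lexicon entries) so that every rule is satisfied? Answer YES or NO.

Candidates per position — 1:tofoum {adjective,preposition}; 2:slai {verb}; 3:tofoum {adjective,preposition}; 4:tax {conjunction,verb}; 5:skekraulk {preposition}.
Every candidate sequence violates at least one rule; no consistent tagging exists.

NO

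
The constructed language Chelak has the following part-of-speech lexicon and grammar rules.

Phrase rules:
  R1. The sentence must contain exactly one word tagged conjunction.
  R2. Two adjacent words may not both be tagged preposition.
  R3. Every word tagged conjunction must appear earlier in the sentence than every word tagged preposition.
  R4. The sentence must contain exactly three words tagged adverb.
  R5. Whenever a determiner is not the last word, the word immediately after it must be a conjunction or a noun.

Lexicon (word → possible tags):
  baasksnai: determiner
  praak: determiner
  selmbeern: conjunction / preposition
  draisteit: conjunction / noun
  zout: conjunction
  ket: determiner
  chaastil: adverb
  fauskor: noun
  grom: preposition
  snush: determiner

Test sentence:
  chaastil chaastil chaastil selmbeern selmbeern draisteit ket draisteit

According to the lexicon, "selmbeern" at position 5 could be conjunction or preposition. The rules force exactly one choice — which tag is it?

Candidates per position — 1:chaastil {adverb}; 2:chaastil {adverb}; 3:chaastil {adverb}; 4:selmbeern {conjunction,preposition}; 5:selmbeern {conjunction,preposition}; 6:draisteit {conjunction,noun}; 7:ket {determiner}; 8:draisteit {conjunction,noun}.
Position 5: the remaining choice is settled jointly with positions 4, 6, 8 — only preposition at position 5 is part of a tagging that satisfies every rule.
The unique satisfying tagging is: adverb adverb adverb conjunction preposition noun determiner noun.
Rule-by-rule: rule 1 satisfied; rule 2 satisfied; rule 3 satisfied; rule 4 satisfied; rule 5 satisfied.

preposition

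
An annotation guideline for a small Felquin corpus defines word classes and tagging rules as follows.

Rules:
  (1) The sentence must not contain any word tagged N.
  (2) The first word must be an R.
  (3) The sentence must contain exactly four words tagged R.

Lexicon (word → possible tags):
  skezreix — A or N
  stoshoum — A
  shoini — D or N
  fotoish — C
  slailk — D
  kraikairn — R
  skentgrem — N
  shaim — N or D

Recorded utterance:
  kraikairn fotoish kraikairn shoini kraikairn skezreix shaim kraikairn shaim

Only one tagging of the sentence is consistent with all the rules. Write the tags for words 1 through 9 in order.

R C R D R A D R D

Candidates per position — 1:kraikairn {R}; 2:fotoish {C}; 3:kraikairn {R}; 4:shoini {D,N}; 5:kraikairn {R}; 6:skezreix {A,N}; 7:shaim {N,D}; 8:kraikairn {R}; 9:shaim {N,D}.
At position 4, choosing N makes rule 1 impossible to satisfy; hence D.
At position 6, choosing N makes rule 1 impossible to satisfy; hence A.
At position 7, choosing N makes rule 1 impossible to satisfy; hence D.
At position 9, choosing N makes rule 1 impossible to satisfy; hence D.
That leaves exactly one tagging: R C R D R A D R D.
Check: rule 1 satisfied; rule 2 satisfied; rule 3 satisfied.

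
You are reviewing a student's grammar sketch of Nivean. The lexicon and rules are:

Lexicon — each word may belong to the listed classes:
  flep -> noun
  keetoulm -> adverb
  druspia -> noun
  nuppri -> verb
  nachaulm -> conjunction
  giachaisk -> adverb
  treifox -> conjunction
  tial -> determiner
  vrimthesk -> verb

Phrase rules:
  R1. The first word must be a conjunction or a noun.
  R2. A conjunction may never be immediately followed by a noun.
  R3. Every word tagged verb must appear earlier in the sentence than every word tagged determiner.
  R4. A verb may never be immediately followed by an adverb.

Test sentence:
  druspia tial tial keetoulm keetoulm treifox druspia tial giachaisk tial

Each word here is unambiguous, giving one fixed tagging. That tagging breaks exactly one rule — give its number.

2

Fixed tagging: noun determiner determiner adverb adverb conjunction noun determiner adverb determiner.
Rule check: R1 ok, R2 fails, R3 ok, R4 ok.
Only rule 2 fails.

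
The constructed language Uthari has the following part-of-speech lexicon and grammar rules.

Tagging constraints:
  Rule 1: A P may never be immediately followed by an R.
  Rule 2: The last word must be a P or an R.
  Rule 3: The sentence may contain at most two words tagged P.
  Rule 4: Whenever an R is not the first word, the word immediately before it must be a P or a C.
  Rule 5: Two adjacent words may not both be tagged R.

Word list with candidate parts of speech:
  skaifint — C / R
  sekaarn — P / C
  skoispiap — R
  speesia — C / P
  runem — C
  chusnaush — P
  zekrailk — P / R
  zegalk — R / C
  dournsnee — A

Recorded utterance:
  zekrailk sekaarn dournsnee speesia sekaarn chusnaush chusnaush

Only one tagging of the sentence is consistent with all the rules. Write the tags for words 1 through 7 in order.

Candidates per position — 1:zekrailk {P,R}; 2:sekaarn {P,C}; 3:dournsnee {A}; 4:speesia {C,P}; 5:sekaarn {P,C}; 6:chusnaush {P}; 7:chusnaush {P}.
If word 1 were P, no tagging could satisfy rule 3; so word 1 is R.
If word 2 were P, no tagging could satisfy rule 3; so word 2 is C.
If word 4 were P, no tagging could satisfy rule 3; so word 4 is C.
If word 5 were P, no tagging could satisfy rule 3; so word 5 is C.
That leaves exactly one tagging: R C A C C P P.
Checking: rule 1 satisfied; rule 2 satisfied; rule 3 satisfied; rule 4 satisfied; rule 5 satisfied.

R C A C C P P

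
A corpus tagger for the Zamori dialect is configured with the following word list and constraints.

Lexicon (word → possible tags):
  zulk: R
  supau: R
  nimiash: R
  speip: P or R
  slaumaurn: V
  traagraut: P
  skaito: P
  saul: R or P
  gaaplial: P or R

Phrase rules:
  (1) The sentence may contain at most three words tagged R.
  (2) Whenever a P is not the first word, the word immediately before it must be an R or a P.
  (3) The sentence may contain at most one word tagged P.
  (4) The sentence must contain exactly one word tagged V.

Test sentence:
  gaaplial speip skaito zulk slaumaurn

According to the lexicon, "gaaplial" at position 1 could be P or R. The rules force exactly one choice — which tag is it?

R

Candidates per position — 1:gaaplial {P,R}; 2:speip {P,R}; 3:skaito {P}; 4:zulk {R}; 5:slaumaurn {V}.
If word 1 were P, no tagging could satisfy rule 3; so word 1 is R.
If word 2 were P, no tagging could satisfy rule 3; so word 2 is R.
That leaves exactly one tagging: R R P R V.
Verifying each rule — rule 1 ✓; rule 2 ✓; rule 3 ✓; rule 4 ✓.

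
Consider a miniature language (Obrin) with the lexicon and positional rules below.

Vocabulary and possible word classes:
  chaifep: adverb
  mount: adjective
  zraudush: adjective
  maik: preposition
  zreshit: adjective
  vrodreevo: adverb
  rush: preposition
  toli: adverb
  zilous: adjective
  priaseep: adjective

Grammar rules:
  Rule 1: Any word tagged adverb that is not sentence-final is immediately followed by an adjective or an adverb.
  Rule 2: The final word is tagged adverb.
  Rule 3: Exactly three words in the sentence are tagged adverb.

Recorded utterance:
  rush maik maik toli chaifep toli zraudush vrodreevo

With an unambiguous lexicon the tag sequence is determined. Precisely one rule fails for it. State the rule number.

Fixed tagging: preposition preposition preposition adverb adverb adverb adjective adverb.
Checking each rule: R1 ✓, R2 ✓, R3 ✗.
Only rule 3 fails.

3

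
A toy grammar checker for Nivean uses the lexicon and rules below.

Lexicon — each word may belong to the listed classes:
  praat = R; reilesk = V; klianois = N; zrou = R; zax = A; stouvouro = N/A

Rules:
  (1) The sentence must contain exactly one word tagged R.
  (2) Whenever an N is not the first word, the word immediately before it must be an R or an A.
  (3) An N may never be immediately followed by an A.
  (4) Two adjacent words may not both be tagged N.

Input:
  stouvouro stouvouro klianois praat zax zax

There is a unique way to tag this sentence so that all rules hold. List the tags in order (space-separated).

Candidates per position — 1:stouvouro {N,A}; 2:stouvouro {N,A}; 3:klianois {N}; 4:praat {R}; 5:zax {A}; 6:zax {A}.
At position 2, choosing N makes rule 2 impossible to satisfy; hence A.
At position 1, choosing N makes rule 3 impossible to satisfy; hence A.
That leaves exactly one tagging: A A N R A A.
Rule-by-rule: rule 1 ✓; rule 2 ✓; rule 3 ✓; rule 4 ✓.

A A N R A A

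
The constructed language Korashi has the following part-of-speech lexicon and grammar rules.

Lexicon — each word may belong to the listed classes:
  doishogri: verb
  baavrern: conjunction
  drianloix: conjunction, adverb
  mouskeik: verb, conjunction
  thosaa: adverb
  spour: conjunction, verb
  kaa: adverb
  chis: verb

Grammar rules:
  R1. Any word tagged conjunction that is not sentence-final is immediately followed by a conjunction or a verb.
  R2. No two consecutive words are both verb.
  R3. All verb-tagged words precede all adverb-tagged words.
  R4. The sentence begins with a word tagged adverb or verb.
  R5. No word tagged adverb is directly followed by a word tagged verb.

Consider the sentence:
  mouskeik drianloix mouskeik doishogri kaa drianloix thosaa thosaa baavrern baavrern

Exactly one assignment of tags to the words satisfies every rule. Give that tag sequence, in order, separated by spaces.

verb conjunction conjunction verb adverb adverb adverb adverb conjunction conjunction

Candidates per position — 1:mouskeik {verb,conjunction}; 2:drianloix {conjunction,adverb}; 3:mouskeik {verb,conjunction}; 4:doishogri {verb}; 5:kaa {adverb}; 6:drianloix {conjunction,adverb}; 7:thosaa {adverb}; 8:thosaa {adverb}; 9:baavrern {conjunction}; 10:baavrern {conjunction}.
Word 1 cannot be conjunction — rule 4 would then fail for every completion. It is verb.
Word 2 cannot be adverb — rule 3 would then fail for every completion. It is conjunction.
Word 3 cannot be verb — rule 2 would then fail for every completion. It is conjunction.
Word 6 cannot be conjunction — rule 1 would then fail for every completion. It is adverb.
That leaves exactly one tagging: verb conjunction conjunction verb adverb adverb adverb adverb conjunction conjunction.
Rule-by-rule: rule 1 ✓; rule 2 ✓; rule 3 ✓; rule 4 ✓; rule 5 ✓.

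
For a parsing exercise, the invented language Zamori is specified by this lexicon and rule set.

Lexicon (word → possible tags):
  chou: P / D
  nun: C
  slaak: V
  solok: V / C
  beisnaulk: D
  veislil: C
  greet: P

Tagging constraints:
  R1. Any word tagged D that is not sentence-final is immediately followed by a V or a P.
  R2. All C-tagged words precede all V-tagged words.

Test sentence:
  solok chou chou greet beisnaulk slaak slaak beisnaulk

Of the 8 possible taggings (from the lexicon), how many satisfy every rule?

Candidates per position — 1:solok {V,C}; 2:chou {P,D}; 3:chou {P,D}; 4:greet {P}; 5:beisnaulk {D}; 6:slaak {V}; 7:slaak {V}; 8:beisnaulk {D}.
There are 8 candidate sequences in total.
Checking each against the rules leaves 6 sequences.
Count = 6.

6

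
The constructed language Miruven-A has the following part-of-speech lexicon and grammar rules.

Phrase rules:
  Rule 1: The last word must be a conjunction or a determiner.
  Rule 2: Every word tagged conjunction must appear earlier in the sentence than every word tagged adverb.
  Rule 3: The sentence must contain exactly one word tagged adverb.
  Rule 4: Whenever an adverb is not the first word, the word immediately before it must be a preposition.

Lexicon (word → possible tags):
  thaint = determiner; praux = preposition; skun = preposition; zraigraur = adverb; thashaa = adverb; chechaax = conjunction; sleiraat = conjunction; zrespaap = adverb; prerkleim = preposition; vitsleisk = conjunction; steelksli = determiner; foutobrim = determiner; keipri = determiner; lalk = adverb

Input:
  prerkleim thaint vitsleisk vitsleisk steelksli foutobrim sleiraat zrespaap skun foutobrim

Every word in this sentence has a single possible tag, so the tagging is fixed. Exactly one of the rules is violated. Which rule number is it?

Fixed tagging: preposition determiner conjunction conjunction determiner determiner conjunction adverb preposition determiner.
Rule check: R1 ✓, R2 ✓, R3 ✓, R4 ✗.
Only rule 4 fails.

4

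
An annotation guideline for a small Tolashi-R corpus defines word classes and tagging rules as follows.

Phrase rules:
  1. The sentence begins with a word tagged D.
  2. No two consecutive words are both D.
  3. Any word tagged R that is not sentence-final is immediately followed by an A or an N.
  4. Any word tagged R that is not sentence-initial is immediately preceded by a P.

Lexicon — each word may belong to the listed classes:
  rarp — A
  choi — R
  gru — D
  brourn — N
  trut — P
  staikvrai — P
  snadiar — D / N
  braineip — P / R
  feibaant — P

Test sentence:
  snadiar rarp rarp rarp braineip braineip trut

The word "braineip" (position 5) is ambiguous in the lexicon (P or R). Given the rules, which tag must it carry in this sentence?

P

Candidates per position — 1:snadiar {D,N}; 2:rarp {A}; 3:rarp {A}; 4:rarp {A}; 5:braineip {P,R}; 6:braineip {P,R}; 7:trut {P}.
Word 1 cannot be N — rule 1 would then fail for every completion. It is D.
Word 5 cannot be R — rule 3 would then fail for every completion. It is P.
Word 6 cannot be R — rule 3 would then fail for every completion. It is P.
The only consistent sequence is: D A A A P P P.
Checking: rule 1 ok; rule 2 ok; rule 3 ok; rule 4 ok.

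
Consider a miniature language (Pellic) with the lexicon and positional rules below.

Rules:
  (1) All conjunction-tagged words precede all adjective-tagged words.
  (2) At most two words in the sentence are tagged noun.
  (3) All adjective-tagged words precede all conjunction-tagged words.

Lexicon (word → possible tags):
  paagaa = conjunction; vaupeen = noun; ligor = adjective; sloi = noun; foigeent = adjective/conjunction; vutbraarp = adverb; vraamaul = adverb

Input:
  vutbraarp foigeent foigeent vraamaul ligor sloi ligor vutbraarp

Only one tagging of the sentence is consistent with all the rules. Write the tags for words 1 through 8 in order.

Candidates per position — 1:vutbraarp {adverb}; 2:foigeent {adjective,conjunction}; 3:foigeent {adjective,conjunction}; 4:vraamaul {adverb}; 5:ligor {adjective}; 6:sloi {noun}; 7:ligor {adjective}; 8:vutbraarp {adverb}.
Position 2: tagging it conjunction would leave rule 3 unsatisfiable, so it must be adjective.
Position 3: tagging it conjunction would leave rule 1 unsatisfiable, so it must be adjective.
The only consistent sequence is: adverb adjective adjective adverb adjective noun adjective adverb.
Verifying each rule — rule 1 satisfied; rule 2 satisfied; rule 3 satisfied.

adverb adjective adjective adverb adjective noun adjective adverb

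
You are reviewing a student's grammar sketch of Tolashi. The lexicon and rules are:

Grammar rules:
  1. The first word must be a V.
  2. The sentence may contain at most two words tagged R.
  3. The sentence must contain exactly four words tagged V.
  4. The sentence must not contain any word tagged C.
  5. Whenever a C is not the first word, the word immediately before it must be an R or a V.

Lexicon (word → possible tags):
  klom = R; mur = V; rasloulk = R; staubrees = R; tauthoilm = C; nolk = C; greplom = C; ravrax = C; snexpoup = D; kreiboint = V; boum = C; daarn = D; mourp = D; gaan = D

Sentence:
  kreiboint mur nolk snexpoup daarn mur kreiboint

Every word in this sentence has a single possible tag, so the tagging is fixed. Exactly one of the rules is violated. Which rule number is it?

4

Fixed tagging: V V C D D V V.
Rule check: R1 pass, R2 pass, R3 pass, R4 fail, R5 pass.
Only rule 4 fails.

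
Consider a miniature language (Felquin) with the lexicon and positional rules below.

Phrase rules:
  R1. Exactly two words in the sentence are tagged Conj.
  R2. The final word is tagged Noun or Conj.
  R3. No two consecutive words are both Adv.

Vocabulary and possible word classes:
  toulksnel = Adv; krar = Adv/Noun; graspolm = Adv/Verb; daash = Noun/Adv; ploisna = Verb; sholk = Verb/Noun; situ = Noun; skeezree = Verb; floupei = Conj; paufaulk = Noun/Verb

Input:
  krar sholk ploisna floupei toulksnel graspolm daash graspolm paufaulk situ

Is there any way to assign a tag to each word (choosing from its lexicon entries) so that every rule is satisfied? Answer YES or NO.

Candidates per position — 1:krar {Adv,Noun}; 2:sholk {Verb,Noun}; 3:ploisna {Verb}; 4:floupei {Conj}; 5:toulksnel {Adv}; 6:graspolm {Adv,Verb}; 7:daash {Noun,Adv}; 8:graspolm {Adv,Verb}; 9:paufaulk {Noun,Verb}; 10:situ {Noun}.
Rule 1 cannot be satisfied by any choice of tags from the lexicon.
So there is no consistent tagging.

NO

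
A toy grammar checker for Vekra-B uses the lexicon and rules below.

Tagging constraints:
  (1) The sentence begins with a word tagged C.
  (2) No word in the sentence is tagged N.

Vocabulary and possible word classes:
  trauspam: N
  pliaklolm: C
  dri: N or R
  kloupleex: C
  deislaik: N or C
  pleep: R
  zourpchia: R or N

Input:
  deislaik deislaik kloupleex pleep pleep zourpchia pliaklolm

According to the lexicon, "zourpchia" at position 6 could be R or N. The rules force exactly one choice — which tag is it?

Candidates per position — 1:deislaik {N,C}; 2:deislaik {N,C}; 3:kloupleex {C}; 4:pleep {R}; 5:pleep {R}; 6:zourpchia {R,N}; 7:pliaklolm {C}.
Word 1 cannot be N — rule 1 would then fail for every completion. It is C.
Word 2 cannot be N — rule 2 would then fail for every completion. It is C.
Word 6 cannot be N — rule 2 would then fail for every completion. It is R.
The only consistent sequence is: C C C R R R C.
Rule-by-rule: rule 1 ✓; rule 2 ✓.

R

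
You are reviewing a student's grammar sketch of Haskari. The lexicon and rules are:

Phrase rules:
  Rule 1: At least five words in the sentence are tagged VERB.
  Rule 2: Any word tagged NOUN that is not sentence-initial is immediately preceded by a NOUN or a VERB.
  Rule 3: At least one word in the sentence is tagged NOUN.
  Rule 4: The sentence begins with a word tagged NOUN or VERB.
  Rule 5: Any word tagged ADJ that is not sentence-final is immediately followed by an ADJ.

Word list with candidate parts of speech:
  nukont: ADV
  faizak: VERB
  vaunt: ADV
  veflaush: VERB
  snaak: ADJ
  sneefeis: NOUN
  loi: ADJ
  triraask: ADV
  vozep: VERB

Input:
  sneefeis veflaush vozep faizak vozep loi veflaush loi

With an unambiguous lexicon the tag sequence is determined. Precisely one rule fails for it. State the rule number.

5

Fixed tagging: NOUN VERB VERB VERB VERB ADJ VERB ADJ.
Rule check: R1 holds, R2 holds, R3 holds, R4 holds, R5 violated.
Only rule 5 fails.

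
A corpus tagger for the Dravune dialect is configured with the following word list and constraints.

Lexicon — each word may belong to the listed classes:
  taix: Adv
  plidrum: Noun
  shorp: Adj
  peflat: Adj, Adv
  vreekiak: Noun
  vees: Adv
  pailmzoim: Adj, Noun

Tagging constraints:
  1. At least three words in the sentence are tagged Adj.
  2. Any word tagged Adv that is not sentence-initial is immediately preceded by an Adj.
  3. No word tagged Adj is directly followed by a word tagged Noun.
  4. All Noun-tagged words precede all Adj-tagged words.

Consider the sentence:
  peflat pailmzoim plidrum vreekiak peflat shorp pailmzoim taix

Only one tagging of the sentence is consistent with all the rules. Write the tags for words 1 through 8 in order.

Adv Noun Noun Noun Adj Adj Adj Adv

Candidates per position — 1:peflat {Adj,Adv}; 2:pailmzoim {Adj,Noun}; 3:plidrum {Noun}; 4:vreekiak {Noun}; 5:peflat {Adj,Adv}; 6:shorp {Adj}; 7:pailmzoim {Adj,Noun}; 8:taix {Adv}.
At position 1, choosing Adj makes rule 3 impossible to satisfy; hence Adv.
At position 2, choosing Adj makes rule 3 impossible to satisfy; hence Noun.
At position 5, choosing Adv makes rule 1 impossible to satisfy; hence Adj.
At position 7, choosing Noun makes rule 1 impossible to satisfy; hence Adj.
So the tagging must be: Adv Noun Noun Noun Adj Adj Adj Adv.
Checking: rule 1 satisfied; rule 2 satisfied; rule 3 satisfied; rule 4 satisfied.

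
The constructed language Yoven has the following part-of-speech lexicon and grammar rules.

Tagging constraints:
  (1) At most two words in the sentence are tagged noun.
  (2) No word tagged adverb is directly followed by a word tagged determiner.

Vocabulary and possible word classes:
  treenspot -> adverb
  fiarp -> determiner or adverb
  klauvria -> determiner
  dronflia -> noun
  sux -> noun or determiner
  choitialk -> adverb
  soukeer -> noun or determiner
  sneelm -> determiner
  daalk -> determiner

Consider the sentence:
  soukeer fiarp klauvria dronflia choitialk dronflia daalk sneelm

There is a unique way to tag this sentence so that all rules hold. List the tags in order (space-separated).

determiner determiner determiner noun adverb noun determiner determiner

Candidates per position — 1:soukeer {noun,determiner}; 2:fiarp {determiner,adverb}; 3:klauvria {determiner}; 4:dronflia {noun}; 5:choitialk {adverb}; 6:dronflia {noun}; 7:daalk {determiner}; 8:sneelm {determiner}.
Word 1 cannot be noun — rule 1 would then fail for every completion. It is determiner.
Word 2 cannot be adverb — rule 2 would then fail for every completion. It is determiner.
The only consistent sequence is: determiner determiner determiner noun adverb noun determiner determiner.
Verifying each rule — rule 1 ok; rule 2 ok.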